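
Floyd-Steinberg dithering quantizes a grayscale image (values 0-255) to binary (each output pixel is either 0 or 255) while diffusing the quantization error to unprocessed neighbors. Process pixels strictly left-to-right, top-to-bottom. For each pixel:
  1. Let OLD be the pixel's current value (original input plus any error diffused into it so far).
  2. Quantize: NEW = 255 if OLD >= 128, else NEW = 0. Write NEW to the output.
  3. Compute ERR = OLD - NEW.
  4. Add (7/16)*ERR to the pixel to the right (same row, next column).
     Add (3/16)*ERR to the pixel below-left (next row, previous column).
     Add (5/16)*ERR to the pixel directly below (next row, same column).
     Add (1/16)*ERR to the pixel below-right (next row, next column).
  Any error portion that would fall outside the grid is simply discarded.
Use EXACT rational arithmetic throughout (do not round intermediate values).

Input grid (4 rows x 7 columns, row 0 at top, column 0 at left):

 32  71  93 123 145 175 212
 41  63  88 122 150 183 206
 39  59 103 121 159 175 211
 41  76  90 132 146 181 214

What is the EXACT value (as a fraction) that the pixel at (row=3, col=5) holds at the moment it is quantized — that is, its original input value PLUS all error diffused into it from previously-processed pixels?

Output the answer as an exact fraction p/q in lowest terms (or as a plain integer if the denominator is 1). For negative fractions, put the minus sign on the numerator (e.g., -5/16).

(0,0): OLD=32 → NEW=0, ERR=32
(0,1): OLD=85 → NEW=0, ERR=85
(0,2): OLD=2083/16 → NEW=255, ERR=-1997/16
(0,3): OLD=17509/256 → NEW=0, ERR=17509/256
(0,4): OLD=716483/4096 → NEW=255, ERR=-327997/4096
(0,5): OLD=9172821/65536 → NEW=255, ERR=-7538859/65536
(0,6): OLD=169526099/1048576 → NEW=255, ERR=-97860781/1048576
(1,0): OLD=1071/16 → NEW=0, ERR=1071/16
(1,1): OLD=12473/128 → NEW=0, ERR=12473/128
(1,2): OLD=449597/4096 → NEW=0, ERR=449597/4096
(1,3): OLD=2762017/16384 → NEW=255, ERR=-1415903/16384
(1,4): OLD=73267083/1048576 → NEW=0, ERR=73267083/1048576
(1,5): OLD=1301220907/8388608 → NEW=255, ERR=-837874133/8388608
(1,6): OLD=16904327845/134217728 → NEW=0, ERR=16904327845/134217728
(2,0): OLD=160131/2048 → NEW=0, ERR=160131/2048
(2,1): OLD=9727105/65536 → NEW=255, ERR=-6984575/65536
(2,2): OLD=84474403/1048576 → NEW=0, ERR=84474403/1048576
(2,3): OLD=1251586539/8388608 → NEW=255, ERR=-887508501/8388608
(2,4): OLD=7410088915/67108864 → NEW=0, ERR=7410088915/67108864
(2,5): OLD=472612122729/2147483648 → NEW=255, ERR=-74996207511/2147483648
(2,6): OLD=7862781792623/34359738368 → NEW=255, ERR=-898951491217/34359738368
(3,0): OLD=47658851/1048576 → NEW=0, ERR=47658851/1048576
(3,1): OLD=692662327/8388608 → NEW=0, ERR=692662327/8388608
(3,2): OLD=8375328413/67108864 → NEW=0, ERR=8375328413/67108864
(3,3): OLD=48124377039/268435456 → NEW=255, ERR=-20326664241/268435456
(3,4): OLD=4611652031843/34359738368 → NEW=255, ERR=-4150081251997/34359738368
(3,5): OLD=32776323999849/274877906944 → NEW=0, ERR=32776323999849/274877906944
Target (3,5): original=181, with diffused error = 32776323999849/274877906944

Answer: 32776323999849/274877906944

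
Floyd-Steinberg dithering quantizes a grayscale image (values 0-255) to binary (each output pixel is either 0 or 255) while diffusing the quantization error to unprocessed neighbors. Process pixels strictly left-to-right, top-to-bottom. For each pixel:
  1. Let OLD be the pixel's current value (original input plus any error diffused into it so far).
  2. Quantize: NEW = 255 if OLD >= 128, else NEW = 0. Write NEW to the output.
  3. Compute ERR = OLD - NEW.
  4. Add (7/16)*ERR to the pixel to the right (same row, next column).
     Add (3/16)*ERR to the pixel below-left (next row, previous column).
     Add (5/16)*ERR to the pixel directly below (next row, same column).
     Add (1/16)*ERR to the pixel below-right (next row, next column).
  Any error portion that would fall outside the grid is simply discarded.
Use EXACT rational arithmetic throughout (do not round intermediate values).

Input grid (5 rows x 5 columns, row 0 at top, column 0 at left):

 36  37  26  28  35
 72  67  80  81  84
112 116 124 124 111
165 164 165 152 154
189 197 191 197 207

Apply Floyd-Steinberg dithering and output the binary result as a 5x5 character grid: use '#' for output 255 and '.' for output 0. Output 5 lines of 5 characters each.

(0,0): OLD=36 → NEW=0, ERR=36
(0,1): OLD=211/4 → NEW=0, ERR=211/4
(0,2): OLD=3141/64 → NEW=0, ERR=3141/64
(0,3): OLD=50659/1024 → NEW=0, ERR=50659/1024
(0,4): OLD=928053/16384 → NEW=0, ERR=928053/16384
(1,0): OLD=5961/64 → NEW=0, ERR=5961/64
(1,1): OLD=69471/512 → NEW=255, ERR=-61089/512
(1,2): OLD=912747/16384 → NEW=0, ERR=912747/16384
(1,3): OLD=8815967/65536 → NEW=255, ERR=-7895713/65536
(1,4): OLD=54613629/1048576 → NEW=0, ERR=54613629/1048576
(2,0): OLD=972677/8192 → NEW=0, ERR=972677/8192
(2,1): OLD=38516199/262144 → NEW=255, ERR=-28330521/262144
(2,2): OLD=268773685/4194304 → NEW=0, ERR=268773685/4194304
(2,3): OLD=8565313551/67108864 → NEW=0, ERR=8565313551/67108864
(2,4): OLD=188533688489/1073741824 → NEW=255, ERR=-85270476631/1073741824
(3,0): OLD=762696917/4194304 → NEW=255, ERR=-306850603/4194304
(3,1): OLD=3947894737/33554432 → NEW=0, ERR=3947894737/33554432
(3,2): OLD=272383149355/1073741824 → NEW=255, ERR=-1421015765/1073741824
(3,3): OLD=387451590395/2147483648 → NEW=255, ERR=-160156739845/2147483648
(3,4): OLD=3591687797079/34359738368 → NEW=0, ERR=3591687797079/34359738368
(4,0): OLD=101038262459/536870912 → NEW=255, ERR=-35863820101/536870912
(4,1): OLD=3431187104091/17179869184 → NEW=255, ERR=-949679537829/17179869184
(4,2): OLD=43917802549365/274877906944 → NEW=255, ERR=-26176063721355/274877906944
(4,3): OLD=666519130231259/4398046511104 → NEW=255, ERR=-454982730100261/4398046511104
(4,4): OLD=13352130121002621/70368744177664 → NEW=255, ERR=-4591899644301699/70368744177664
Row 0: .....
Row 1: .#.#.
Row 2: .#..#
Row 3: #.##.
Row 4: #####

Answer: .....
.#.#.
.#..#
#.##.
#####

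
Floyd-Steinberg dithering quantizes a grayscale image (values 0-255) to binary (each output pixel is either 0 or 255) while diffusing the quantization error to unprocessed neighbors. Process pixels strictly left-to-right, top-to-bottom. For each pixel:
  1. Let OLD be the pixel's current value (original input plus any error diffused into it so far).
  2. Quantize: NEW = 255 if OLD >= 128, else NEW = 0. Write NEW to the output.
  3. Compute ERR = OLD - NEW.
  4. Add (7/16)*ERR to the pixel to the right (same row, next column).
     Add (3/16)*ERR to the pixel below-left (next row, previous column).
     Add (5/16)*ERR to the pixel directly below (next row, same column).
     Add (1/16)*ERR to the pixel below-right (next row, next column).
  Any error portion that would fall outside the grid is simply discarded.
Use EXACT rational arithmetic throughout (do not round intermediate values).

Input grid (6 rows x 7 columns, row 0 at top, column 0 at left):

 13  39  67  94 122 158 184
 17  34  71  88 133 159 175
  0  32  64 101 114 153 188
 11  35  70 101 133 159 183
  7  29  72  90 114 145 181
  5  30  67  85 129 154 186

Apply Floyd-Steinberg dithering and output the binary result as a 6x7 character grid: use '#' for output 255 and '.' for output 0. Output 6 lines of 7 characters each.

(0,0): OLD=13 → NEW=0, ERR=13
(0,1): OLD=715/16 → NEW=0, ERR=715/16
(0,2): OLD=22157/256 → NEW=0, ERR=22157/256
(0,3): OLD=540123/4096 → NEW=255, ERR=-504357/4096
(0,4): OLD=4464893/65536 → NEW=0, ERR=4464893/65536
(0,5): OLD=196929259/1048576 → NEW=255, ERR=-70457621/1048576
(0,6): OLD=2593804397/16777216 → NEW=255, ERR=-1684385683/16777216
(1,0): OLD=7537/256 → NEW=0, ERR=7537/256
(1,1): OLD=159511/2048 → NEW=0, ERR=159511/2048
(1,2): OLD=7328739/65536 → NEW=0, ERR=7328739/65536
(1,3): OLD=30573543/262144 → NEW=0, ERR=30573543/262144
(1,4): OLD=3104132117/16777216 → NEW=255, ERR=-1174057963/16777216
(1,5): OLD=12458038821/134217728 → NEW=0, ERR=12458038821/134217728
(1,6): OLD=386621907339/2147483648 → NEW=255, ERR=-160986422901/2147483648
(2,0): OLD=780013/32768 → NEW=0, ERR=780013/32768
(2,1): OLD=93912063/1048576 → NEW=0, ERR=93912063/1048576
(2,2): OLD=2765977533/16777216 → NEW=255, ERR=-1512212547/16777216
(2,3): OLD=12332005141/134217728 → NEW=0, ERR=12332005141/134217728
(2,4): OLD=168601311909/1073741824 → NEW=255, ERR=-105202853211/1073741824
(2,5): OLD=4147604443063/34359738368 → NEW=0, ERR=4147604443063/34359738368
(2,6): OLD=122697668218481/549755813888 → NEW=255, ERR=-17490064322959/549755813888
(3,0): OLD=591087645/16777216 → NEW=0, ERR=591087645/16777216
(3,1): OLD=8454274265/134217728 → NEW=0, ERR=8454274265/134217728
(3,2): OLD=99016016411/1073741824 → NEW=0, ERR=99016016411/1073741824
(3,3): OLD=627292236365/4294967296 → NEW=255, ERR=-467924424115/4294967296
(3,4): OLD=45681105628189/549755813888 → NEW=0, ERR=45681105628189/549755813888
(3,5): OLD=971910415780263/4398046511104 → NEW=255, ERR=-149591444551257/4398046511104
(3,6): OLD=11661630868447417/70368744177664 → NEW=255, ERR=-6282398896856903/70368744177664
(4,0): OLD=64038714131/2147483648 → NEW=0, ERR=64038714131/2147483648
(4,1): OLD=2790800669815/34359738368 → NEW=0, ERR=2790800669815/34359738368
(4,2): OLD=65894693947481/549755813888 → NEW=0, ERR=65894693947481/549755813888
(4,3): OLD=570589557742243/4398046511104 → NEW=255, ERR=-550912302589277/4398046511104
(4,4): OLD=2532482999654393/35184372088832 → NEW=0, ERR=2532482999654393/35184372088832
(4,5): OLD=173742917753078905/1125899906842624 → NEW=255, ERR=-113361558491790215/1125899906842624
(4,6): OLD=1926187899220033567/18014398509481984 → NEW=0, ERR=1926187899220033567/18014398509481984
(5,0): OLD=16244278209365/549755813888 → NEW=0, ERR=16244278209365/549755813888
(5,1): OLD=407467392188487/4398046511104 → NEW=0, ERR=407467392188487/4398046511104
(5,2): OLD=4453625470545313/35184372088832 → NEW=0, ERR=4453625470545313/35184372088832
(5,3): OLD=34402170821329797/281474976710656 → NEW=0, ERR=34402170821329797/281474976710656
(5,4): OLD=3211197245726887575/18014398509481984 → NEW=255, ERR=-1382474374191018345/18014398509481984
(5,5): OLD=16358213811083206439/144115188075855872 → NEW=0, ERR=16358213811083206439/144115188075855872
(5,6): OLD=605931532873181715305/2305843009213693952 → NEW=255, ERR=17941565523689757545/2305843009213693952
Row 0: ...#.##
Row 1: ....#.#
Row 2: ..#.#.#
Row 3: ...#.##
Row 4: ...#.#.
Row 5: ....#.#

Answer: ...#.##
....#.#
..#.#.#
...#.##
...#.#.
....#.#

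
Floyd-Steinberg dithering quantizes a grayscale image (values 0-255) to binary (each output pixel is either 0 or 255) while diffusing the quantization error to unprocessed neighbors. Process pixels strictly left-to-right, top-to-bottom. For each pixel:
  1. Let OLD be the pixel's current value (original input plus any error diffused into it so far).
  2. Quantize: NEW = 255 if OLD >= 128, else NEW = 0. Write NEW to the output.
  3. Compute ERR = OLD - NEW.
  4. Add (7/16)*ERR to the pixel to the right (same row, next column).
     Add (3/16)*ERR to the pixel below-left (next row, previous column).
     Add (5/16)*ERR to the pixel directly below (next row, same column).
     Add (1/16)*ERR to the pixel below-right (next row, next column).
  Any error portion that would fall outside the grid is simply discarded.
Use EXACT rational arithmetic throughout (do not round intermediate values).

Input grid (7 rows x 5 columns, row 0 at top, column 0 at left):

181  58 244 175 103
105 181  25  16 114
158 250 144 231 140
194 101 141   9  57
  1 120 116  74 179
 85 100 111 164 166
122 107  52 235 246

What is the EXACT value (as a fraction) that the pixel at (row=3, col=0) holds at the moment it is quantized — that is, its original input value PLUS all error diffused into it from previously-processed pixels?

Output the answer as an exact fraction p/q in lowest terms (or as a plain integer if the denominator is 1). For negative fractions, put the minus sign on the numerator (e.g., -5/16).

(0,0): OLD=181 → NEW=255, ERR=-74
(0,1): OLD=205/8 → NEW=0, ERR=205/8
(0,2): OLD=32667/128 → NEW=255, ERR=27/128
(0,3): OLD=358589/2048 → NEW=255, ERR=-163651/2048
(0,4): OLD=2229547/32768 → NEW=0, ERR=2229547/32768
(1,0): OLD=11095/128 → NEW=0, ERR=11095/128
(1,1): OLD=227681/1024 → NEW=255, ERR=-33439/1024
(1,2): OLD=-85259/32768 → NEW=0, ERR=-85259/32768
(1,3): OLD=348817/131072 → NEW=0, ERR=348817/131072
(1,4): OLD=275634323/2097152 → NEW=255, ERR=-259139437/2097152
(2,0): OLD=2932155/16384 → NEW=255, ERR=-1245765/16384
(2,1): OLD=110865593/524288 → NEW=255, ERR=-22827847/524288
(2,2): OLD=1028408939/8388608 → NEW=0, ERR=1028408939/8388608
(2,3): OLD=35183279633/134217728 → NEW=255, ERR=957758993/134217728
(2,4): OLD=224784592439/2147483648 → NEW=0, ERR=224784592439/2147483648
(3,0): OLD=1359584011/8388608 → NEW=255, ERR=-779511029/8388608
Target (3,0): original=194, with diffused error = 1359584011/8388608

Answer: 1359584011/8388608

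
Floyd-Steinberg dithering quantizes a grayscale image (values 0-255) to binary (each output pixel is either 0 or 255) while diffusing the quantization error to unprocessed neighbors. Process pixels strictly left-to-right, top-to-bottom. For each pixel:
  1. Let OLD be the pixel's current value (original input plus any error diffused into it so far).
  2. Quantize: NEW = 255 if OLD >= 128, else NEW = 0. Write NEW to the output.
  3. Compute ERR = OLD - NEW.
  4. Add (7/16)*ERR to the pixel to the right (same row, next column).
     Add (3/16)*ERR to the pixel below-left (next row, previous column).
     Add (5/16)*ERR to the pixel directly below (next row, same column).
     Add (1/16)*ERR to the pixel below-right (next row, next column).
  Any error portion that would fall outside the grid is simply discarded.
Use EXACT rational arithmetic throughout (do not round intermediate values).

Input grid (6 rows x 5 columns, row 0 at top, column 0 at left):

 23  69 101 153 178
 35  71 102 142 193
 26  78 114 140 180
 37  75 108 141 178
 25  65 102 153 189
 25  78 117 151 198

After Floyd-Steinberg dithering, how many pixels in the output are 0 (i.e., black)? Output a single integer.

Answer: 17

Derivation:
(0,0): OLD=23 → NEW=0, ERR=23
(0,1): OLD=1265/16 → NEW=0, ERR=1265/16
(0,2): OLD=34711/256 → NEW=255, ERR=-30569/256
(0,3): OLD=412705/4096 → NEW=0, ERR=412705/4096
(0,4): OLD=14554343/65536 → NEW=255, ERR=-2157337/65536
(1,0): OLD=14595/256 → NEW=0, ERR=14595/256
(1,1): OLD=204181/2048 → NEW=0, ERR=204181/2048
(1,2): OLD=8659641/65536 → NEW=255, ERR=-8052039/65536
(1,3): OLD=27813061/262144 → NEW=0, ERR=27813061/262144
(1,4): OLD=987458479/4194304 → NEW=255, ERR=-82089041/4194304
(2,0): OLD=2048311/32768 → NEW=0, ERR=2048311/32768
(2,1): OLD=122714445/1048576 → NEW=0, ERR=122714445/1048576
(2,2): OLD=2565738023/16777216 → NEW=255, ERR=-1712452057/16777216
(2,3): OLD=31447588485/268435456 → NEW=0, ERR=31447588485/268435456
(2,4): OLD=995439314019/4294967296 → NEW=255, ERR=-99777346461/4294967296
(3,0): OLD=1316630087/16777216 → NEW=0, ERR=1316630087/16777216
(3,1): OLD=17538802235/134217728 → NEW=255, ERR=-16686718405/134217728
(3,2): OLD=219003909113/4294967296 → NEW=0, ERR=219003909113/4294967296
(3,3): OLD=1625070112049/8589934592 → NEW=255, ERR=-565363208911/8589934592
(3,4): OLD=20515140622549/137438953472 → NEW=255, ERR=-14531792512811/137438953472
(4,0): OLD=56292139465/2147483648 → NEW=0, ERR=56292139465/2147483648
(4,1): OLD=3579050025161/68719476736 → NEW=0, ERR=3579050025161/68719476736
(4,2): OLD=132611532101095/1099511627776 → NEW=0, ERR=132611532101095/1099511627776
(4,3): OLD=2965354716225737/17592186044416 → NEW=255, ERR=-1520652725100343/17592186044416
(4,4): OLD=32095990462562815/281474976710656 → NEW=0, ERR=32095990462562815/281474976710656
(5,0): OLD=47231683084283/1099511627776 → NEW=0, ERR=47231683084283/1099511627776
(5,1): OLD=1207896233388337/8796093022208 → NEW=255, ERR=-1035107487274703/8796093022208
(5,2): OLD=25404268652528697/281474976710656 → NEW=0, ERR=25404268652528697/281474976710656
(5,3): OLD=216614432474546775/1125899906842624 → NEW=255, ERR=-70490043770322345/1125899906842624
(5,4): OLD=3618018633330010765/18014398509481984 → NEW=255, ERR=-975652986587895155/18014398509481984
Output grid:
  Row 0: ..#.#  (3 black, running=3)
  Row 1: ..#.#  (3 black, running=6)
  Row 2: ..#.#  (3 black, running=9)
  Row 3: .#.##  (2 black, running=11)
  Row 4: ...#.  (4 black, running=15)
  Row 5: .#.##  (2 black, running=17)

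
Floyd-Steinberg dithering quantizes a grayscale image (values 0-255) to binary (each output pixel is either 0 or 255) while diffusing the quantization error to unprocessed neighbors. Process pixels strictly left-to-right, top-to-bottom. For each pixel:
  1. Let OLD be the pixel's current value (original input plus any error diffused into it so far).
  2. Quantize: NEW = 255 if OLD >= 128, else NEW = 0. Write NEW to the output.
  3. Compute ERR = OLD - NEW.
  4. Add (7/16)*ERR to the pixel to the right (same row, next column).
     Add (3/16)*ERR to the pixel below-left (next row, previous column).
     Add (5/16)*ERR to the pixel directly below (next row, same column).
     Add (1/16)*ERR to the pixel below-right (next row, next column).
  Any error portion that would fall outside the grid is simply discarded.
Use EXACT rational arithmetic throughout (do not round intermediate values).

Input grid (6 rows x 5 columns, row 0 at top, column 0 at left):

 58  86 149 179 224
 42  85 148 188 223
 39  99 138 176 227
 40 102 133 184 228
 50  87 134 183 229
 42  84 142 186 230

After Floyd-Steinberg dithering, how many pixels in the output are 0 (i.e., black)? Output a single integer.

(0,0): OLD=58 → NEW=0, ERR=58
(0,1): OLD=891/8 → NEW=0, ERR=891/8
(0,2): OLD=25309/128 → NEW=255, ERR=-7331/128
(0,3): OLD=315275/2048 → NEW=255, ERR=-206965/2048
(0,4): OLD=5891277/32768 → NEW=255, ERR=-2464563/32768
(1,0): OLD=10369/128 → NEW=0, ERR=10369/128
(1,1): OLD=151687/1024 → NEW=255, ERR=-109433/1024
(1,2): OLD=2338323/32768 → NEW=0, ERR=2338323/32768
(1,3): OLD=22276695/131072 → NEW=255, ERR=-11146665/131072
(1,4): OLD=327101221/2097152 → NEW=255, ERR=-207672539/2097152
(2,0): OLD=725437/16384 → NEW=0, ERR=725437/16384
(2,1): OLD=54220783/524288 → NEW=0, ERR=54220783/524288
(2,2): OLD=1534449549/8388608 → NEW=255, ERR=-604645491/8388608
(2,3): OLD=13929409111/134217728 → NEW=0, ERR=13929409111/134217728
(2,4): OLD=507115254433/2147483648 → NEW=255, ERR=-40493075807/2147483648
(3,0): OLD=614276589/8388608 → NEW=0, ERR=614276589/8388608
(3,1): OLD=10442647145/67108864 → NEW=255, ERR=-6670113175/67108864
(3,2): OLD=199530849235/2147483648 → NEW=0, ERR=199530849235/2147483648
(3,3): OLD=1069624007515/4294967296 → NEW=255, ERR=-25592652965/4294967296
(3,4): OLD=15529702458535/68719476736 → NEW=255, ERR=-1993764109145/68719476736
(4,0): OLD=58247815235/1073741824 → NEW=0, ERR=58247815235/1073741824
(4,1): OLD=3493395897795/34359738368 → NEW=0, ERR=3493395897795/34359738368
(4,2): OLD=110054196667597/549755813888 → NEW=255, ERR=-30133535873843/549755813888
(4,3): OLD=1385600532834243/8796093022208 → NEW=255, ERR=-857403187828797/8796093022208
(4,4): OLD=24898639735443413/140737488355328 → NEW=255, ERR=-10989419795165227/140737488355328
(5,0): OLD=42889582314281/549755813888 → NEW=0, ERR=42889582314281/549755813888
(5,1): OLD=628996417833915/4398046511104 → NEW=255, ERR=-492505442497605/4398046511104
(5,2): OLD=9001064067931795/140737488355328 → NEW=0, ERR=9001064067931795/140737488355328
(5,3): OLD=93141878556368861/562949953421312 → NEW=255, ERR=-50410359566065699/562949953421312
(5,4): OLD=1444121111703620719/9007199254740992 → NEW=255, ERR=-852714698255332241/9007199254740992
Output grid:
  Row 0: ..###  (2 black, running=2)
  Row 1: .#.##  (2 black, running=4)
  Row 2: ..#.#  (3 black, running=7)
  Row 3: .#.##  (2 black, running=9)
  Row 4: ..###  (2 black, running=11)
  Row 5: .#.##  (2 black, running=13)

Answer: 13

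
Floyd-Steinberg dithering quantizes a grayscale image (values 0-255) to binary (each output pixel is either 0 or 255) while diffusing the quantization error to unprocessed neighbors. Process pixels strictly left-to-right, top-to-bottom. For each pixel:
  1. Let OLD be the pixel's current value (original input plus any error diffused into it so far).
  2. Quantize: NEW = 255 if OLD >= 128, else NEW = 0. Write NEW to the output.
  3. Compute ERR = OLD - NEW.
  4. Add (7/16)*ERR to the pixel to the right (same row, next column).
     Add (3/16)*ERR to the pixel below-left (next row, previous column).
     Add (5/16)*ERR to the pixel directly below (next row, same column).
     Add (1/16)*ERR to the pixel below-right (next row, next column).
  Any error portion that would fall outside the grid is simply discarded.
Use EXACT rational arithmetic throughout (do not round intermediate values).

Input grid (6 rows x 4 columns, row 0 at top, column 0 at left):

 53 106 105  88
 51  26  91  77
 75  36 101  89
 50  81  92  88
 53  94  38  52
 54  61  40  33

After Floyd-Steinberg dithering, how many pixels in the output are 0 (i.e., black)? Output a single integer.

Answer: 18

Derivation:
(0,0): OLD=53 → NEW=0, ERR=53
(0,1): OLD=2067/16 → NEW=255, ERR=-2013/16
(0,2): OLD=12789/256 → NEW=0, ERR=12789/256
(0,3): OLD=449971/4096 → NEW=0, ERR=449971/4096
(1,0): OLD=11257/256 → NEW=0, ERR=11257/256
(1,1): OLD=38095/2048 → NEW=0, ERR=38095/2048
(1,2): OLD=8354811/65536 → NEW=0, ERR=8354811/65536
(1,3): OLD=178495693/1048576 → NEW=255, ERR=-88891187/1048576
(2,0): OLD=3022165/32768 → NEW=0, ERR=3022165/32768
(2,1): OLD=114100471/1048576 → NEW=0, ERR=114100471/1048576
(2,2): OLD=364302259/2097152 → NEW=255, ERR=-170471501/2097152
(2,3): OLD=1171486023/33554432 → NEW=0, ERR=1171486023/33554432
(3,0): OLD=1664708613/16777216 → NEW=0, ERR=1664708613/16777216
(3,1): OLD=39980302363/268435456 → NEW=255, ERR=-28470738917/268435456
(3,2): OLD=144065443301/4294967296 → NEW=0, ERR=144065443301/4294967296
(3,3): OLD=7456397476547/68719476736 → NEW=0, ERR=7456397476547/68719476736
(4,0): OLD=275397738977/4294967296 → NEW=0, ERR=275397738977/4294967296
(4,1): OLD=3484058803747/34359738368 → NEW=0, ERR=3484058803747/34359738368
(4,2): OLD=117164183838915/1099511627776 → NEW=0, ERR=117164183838915/1099511627776
(4,3): OLD=2368335512790853/17592186044416 → NEW=255, ERR=-2117671928535227/17592186044416
(5,0): OLD=51154899920273/549755813888 → NEW=0, ERR=51154899920273/549755813888
(5,1): OLD=2768735728887575/17592186044416 → NEW=255, ERR=-1717271712438505/17592186044416
(5,2): OLD=126314190949459/8796093022208 → NEW=0, ERR=126314190949459/8796093022208
(5,3): OLD=2343340203490579/281474976710656 → NEW=0, ERR=2343340203490579/281474976710656
Output grid:
  Row 0: .#..  (3 black, running=3)
  Row 1: ...#  (3 black, running=6)
  Row 2: ..#.  (3 black, running=9)
  Row 3: .#..  (3 black, running=12)
  Row 4: ...#  (3 black, running=15)
  Row 5: .#..  (3 black, running=18)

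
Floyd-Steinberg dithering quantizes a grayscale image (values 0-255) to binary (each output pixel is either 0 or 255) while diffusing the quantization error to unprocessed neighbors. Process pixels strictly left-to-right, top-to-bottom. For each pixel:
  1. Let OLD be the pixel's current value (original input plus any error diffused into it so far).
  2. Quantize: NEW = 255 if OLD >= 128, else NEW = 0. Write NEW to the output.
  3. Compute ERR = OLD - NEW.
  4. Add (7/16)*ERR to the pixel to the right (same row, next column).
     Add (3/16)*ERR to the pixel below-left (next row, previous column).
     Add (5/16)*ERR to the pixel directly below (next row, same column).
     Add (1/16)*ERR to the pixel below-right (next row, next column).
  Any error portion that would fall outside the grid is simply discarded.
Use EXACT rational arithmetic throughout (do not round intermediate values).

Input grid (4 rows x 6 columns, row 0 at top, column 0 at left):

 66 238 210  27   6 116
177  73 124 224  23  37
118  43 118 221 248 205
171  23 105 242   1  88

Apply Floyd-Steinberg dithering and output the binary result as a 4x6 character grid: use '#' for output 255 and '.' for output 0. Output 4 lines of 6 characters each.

Answer: .##...
#.##..
...###
#.##..

Derivation:
(0,0): OLD=66 → NEW=0, ERR=66
(0,1): OLD=2135/8 → NEW=255, ERR=95/8
(0,2): OLD=27545/128 → NEW=255, ERR=-5095/128
(0,3): OLD=19631/2048 → NEW=0, ERR=19631/2048
(0,4): OLD=334025/32768 → NEW=0, ERR=334025/32768
(0,5): OLD=63155583/524288 → NEW=0, ERR=63155583/524288
(1,0): OLD=25581/128 → NEW=255, ERR=-7059/128
(1,1): OLD=50427/1024 → NEW=0, ERR=50427/1024
(1,2): OLD=4444823/32768 → NEW=255, ERR=-3911017/32768
(1,3): OLD=22832907/131072 → NEW=255, ERR=-10590453/131072
(1,4): OLD=117619585/8388608 → NEW=0, ERR=117619585/8388608
(1,5): OLD=10927350071/134217728 → NEW=0, ERR=10927350071/134217728
(2,0): OLD=1802233/16384 → NEW=0, ERR=1802233/16384
(2,1): OLD=42303811/524288 → NEW=0, ERR=42303811/524288
(2,2): OLD=871834249/8388608 → NEW=0, ERR=871834249/8388608
(2,3): OLD=15863825537/67108864 → NEW=255, ERR=-1248934783/67108864
(2,4): OLD=546437850883/2147483648 → NEW=255, ERR=-1170479357/2147483648
(2,5): OLD=7939851629381/34359738368 → NEW=255, ERR=-821881654459/34359738368
(3,0): OLD=1849720681/8388608 → NEW=255, ERR=-289374359/8388608
(3,1): OLD=3991969077/67108864 → NEW=0, ERR=3991969077/67108864
(3,2): OLD=88614064239/536870912 → NEW=255, ERR=-48288018321/536870912
(3,3): OLD=6982840736461/34359738368 → NEW=255, ERR=-1778892547379/34359738368
(3,4): OLD=-7550614969299/274877906944 → NEW=0, ERR=-7550614969299/274877906944
(3,5): OLD=301148700656003/4398046511104 → NEW=0, ERR=301148700656003/4398046511104
Row 0: .##...
Row 1: #.##..
Row 2: ...###
Row 3: #.##..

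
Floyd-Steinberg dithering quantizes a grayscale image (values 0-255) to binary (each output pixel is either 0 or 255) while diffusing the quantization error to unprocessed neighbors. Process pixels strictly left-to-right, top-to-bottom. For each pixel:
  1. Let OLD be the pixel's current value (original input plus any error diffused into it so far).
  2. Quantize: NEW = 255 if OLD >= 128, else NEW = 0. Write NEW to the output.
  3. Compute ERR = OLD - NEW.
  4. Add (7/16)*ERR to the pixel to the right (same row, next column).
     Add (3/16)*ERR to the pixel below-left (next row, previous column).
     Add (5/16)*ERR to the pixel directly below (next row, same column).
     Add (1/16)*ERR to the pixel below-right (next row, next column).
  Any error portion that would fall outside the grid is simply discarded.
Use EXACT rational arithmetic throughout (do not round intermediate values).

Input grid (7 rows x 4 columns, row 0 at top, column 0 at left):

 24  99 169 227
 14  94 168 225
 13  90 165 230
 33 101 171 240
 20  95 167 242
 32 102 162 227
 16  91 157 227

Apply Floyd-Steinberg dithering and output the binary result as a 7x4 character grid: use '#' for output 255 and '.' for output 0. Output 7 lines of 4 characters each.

Answer: ..##
.#.#
..##
.#.#
..##
.#.#
..##

Derivation:
(0,0): OLD=24 → NEW=0, ERR=24
(0,1): OLD=219/2 → NEW=0, ERR=219/2
(0,2): OLD=6941/32 → NEW=255, ERR=-1219/32
(0,3): OLD=107691/512 → NEW=255, ERR=-22869/512
(1,0): OLD=1345/32 → NEW=0, ERR=1345/32
(1,1): OLD=36087/256 → NEW=255, ERR=-29193/256
(1,2): OLD=857491/8192 → NEW=0, ERR=857491/8192
(1,3): OLD=33352053/131072 → NEW=255, ERR=-71307/131072
(2,0): OLD=19469/4096 → NEW=0, ERR=19469/4096
(2,1): OLD=10314959/131072 → NEW=0, ERR=10314959/131072
(2,2): OLD=58959167/262144 → NEW=255, ERR=-7887553/262144
(2,3): OLD=936203691/4194304 → NEW=255, ERR=-133343829/4194304
(3,0): OLD=103265933/2097152 → NEW=0, ERR=103265933/2097152
(3,1): OLD=4757722739/33554432 → NEW=255, ERR=-3798657421/33554432
(3,2): OLD=59606667693/536870912 → NEW=0, ERR=59606667693/536870912
(3,3): OLD=2377337216827/8589934592 → NEW=255, ERR=186903895867/8589934592
(4,0): OLD=7602720617/536870912 → NEW=0, ERR=7602720617/536870912
(4,1): OLD=385313159403/4294967296 → NEW=0, ERR=385313159403/4294967296
(4,2): OLD=32703478264731/137438953472 → NEW=255, ERR=-2343454870629/137438953472
(4,3): OLD=545971062347949/2199023255552 → NEW=255, ERR=-14779867817811/2199023255552
(5,0): OLD=3659071558441/68719476736 → NEW=0, ERR=3659071558441/68719476736
(5,1): OLD=332093411255023/2199023255552 → NEW=255, ERR=-228657518910737/2199023255552
(5,2): OLD=15877851525493/137438953472 → NEW=0, ERR=15877851525493/137438953472
(5,3): OLD=9653777218000961/35184372088832 → NEW=255, ERR=681762335348801/35184372088832
(6,0): OLD=462428846039661/35184372088832 → NEW=0, ERR=462428846039661/35184372088832
(6,1): OLD=50240480780258475/562949953421312 → NEW=0, ERR=50240480780258475/562949953421312
(6,2): OLD=2065180314953835485/9007199254740992 → NEW=255, ERR=-231655495005117475/9007199254740992
(6,3): OLD=33005785895004635147/144115188075855872 → NEW=255, ERR=-3743587064338612213/144115188075855872
Row 0: ..##
Row 1: .#.#
Row 2: ..##
Row 3: .#.#
Row 4: ..##
Row 5: .#.#
Row 6: ..##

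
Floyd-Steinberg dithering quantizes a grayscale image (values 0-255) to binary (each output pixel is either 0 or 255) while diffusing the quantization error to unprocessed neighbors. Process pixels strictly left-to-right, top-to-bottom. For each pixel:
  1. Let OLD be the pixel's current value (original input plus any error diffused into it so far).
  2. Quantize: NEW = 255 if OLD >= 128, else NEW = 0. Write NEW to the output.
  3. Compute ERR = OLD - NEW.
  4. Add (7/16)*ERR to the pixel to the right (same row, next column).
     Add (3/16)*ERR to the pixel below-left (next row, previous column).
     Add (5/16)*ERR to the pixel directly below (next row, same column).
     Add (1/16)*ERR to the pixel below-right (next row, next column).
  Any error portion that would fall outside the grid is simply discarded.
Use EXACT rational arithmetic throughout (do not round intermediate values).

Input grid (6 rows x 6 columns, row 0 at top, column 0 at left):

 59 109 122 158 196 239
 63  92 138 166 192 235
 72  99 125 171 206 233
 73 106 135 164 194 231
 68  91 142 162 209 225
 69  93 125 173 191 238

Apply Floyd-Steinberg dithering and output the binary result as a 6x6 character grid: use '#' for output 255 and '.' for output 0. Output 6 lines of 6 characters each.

Answer: .#.###
..#.##
.#.###
.#.#.#
..####
.#.#.#

Derivation:
(0,0): OLD=59 → NEW=0, ERR=59
(0,1): OLD=2157/16 → NEW=255, ERR=-1923/16
(0,2): OLD=17771/256 → NEW=0, ERR=17771/256
(0,3): OLD=771565/4096 → NEW=255, ERR=-272915/4096
(0,4): OLD=10934651/65536 → NEW=255, ERR=-5777029/65536
(0,5): OLD=210170461/1048576 → NEW=255, ERR=-57216419/1048576
(1,0): OLD=15079/256 → NEW=0, ERR=15079/256
(1,1): OLD=198481/2048 → NEW=0, ERR=198481/2048
(1,2): OLD=11933349/65536 → NEW=255, ERR=-4778331/65536
(1,3): OLD=26500097/262144 → NEW=0, ERR=26500097/262144
(1,4): OLD=3259550371/16777216 → NEW=255, ERR=-1018639709/16777216
(1,5): OLD=49895621253/268435456 → NEW=255, ERR=-18555420027/268435456
(2,0): OLD=3557899/32768 → NEW=0, ERR=3557899/32768
(2,1): OLD=174901801/1048576 → NEW=255, ERR=-92485079/1048576
(2,2): OLD=1487113403/16777216 → NEW=0, ERR=1487113403/16777216
(2,3): OLD=30256557987/134217728 → NEW=255, ERR=-3968962653/134217728
(2,4): OLD=719176448361/4294967296 → NEW=255, ERR=-376040212119/4294967296
(2,5): OLD=11634151226991/68719476736 → NEW=255, ERR=-5889315340689/68719476736
(3,0): OLD=1516545371/16777216 → NEW=0, ERR=1516545371/16777216
(3,1): OLD=18977077055/134217728 → NEW=255, ERR=-15248443585/134217728
(3,2): OLD=109455372717/1073741824 → NEW=0, ERR=109455372717/1073741824
(3,3): OLD=12952290991111/68719476736 → NEW=255, ERR=-4571175576569/68719476736
(3,4): OLD=65761877441319/549755813888 → NEW=0, ERR=65761877441319/549755813888
(3,5): OLD=2208524869440489/8796093022208 → NEW=255, ERR=-34478851222551/8796093022208
(4,0): OLD=160945372149/2147483648 → NEW=0, ERR=160945372149/2147483648
(4,1): OLD=3884328353521/34359738368 → NEW=0, ERR=3884328353521/34359738368
(4,2): OLD=224016237517699/1099511627776 → NEW=255, ERR=-56359227565181/1099511627776
(4,3): OLD=2596379066423727/17592186044416 → NEW=255, ERR=-1889628374902353/17592186044416
(4,4): OLD=54745677843884703/281474976710656 → NEW=255, ERR=-17030441217332577/281474976710656
(4,5): OLD=922250292691380729/4503599627370496 → NEW=255, ERR=-226167612288095751/4503599627370496
(5,0): OLD=62461765990755/549755813888 → NEW=0, ERR=62461765990755/549755813888
(5,1): OLD=3045356910409363/17592186044416 → NEW=255, ERR=-1440650530916717/17592186044416
(5,2): OLD=8455485579748097/140737488355328 → NEW=0, ERR=8455485579748097/140737488355328
(5,3): OLD=680809977750696859/4503599627370496 → NEW=255, ERR=-467607927228779621/4503599627370496
(5,4): OLD=995632746552110331/9007199254740992 → NEW=0, ERR=995632746552110331/9007199254740992
(5,5): OLD=38462193746082869879/144115188075855872 → NEW=255, ERR=1712820786739622519/144115188075855872
Row 0: .#.###
Row 1: ..#.##
Row 2: .#.###
Row 3: .#.#.#
Row 4: ..####
Row 5: .#.#.#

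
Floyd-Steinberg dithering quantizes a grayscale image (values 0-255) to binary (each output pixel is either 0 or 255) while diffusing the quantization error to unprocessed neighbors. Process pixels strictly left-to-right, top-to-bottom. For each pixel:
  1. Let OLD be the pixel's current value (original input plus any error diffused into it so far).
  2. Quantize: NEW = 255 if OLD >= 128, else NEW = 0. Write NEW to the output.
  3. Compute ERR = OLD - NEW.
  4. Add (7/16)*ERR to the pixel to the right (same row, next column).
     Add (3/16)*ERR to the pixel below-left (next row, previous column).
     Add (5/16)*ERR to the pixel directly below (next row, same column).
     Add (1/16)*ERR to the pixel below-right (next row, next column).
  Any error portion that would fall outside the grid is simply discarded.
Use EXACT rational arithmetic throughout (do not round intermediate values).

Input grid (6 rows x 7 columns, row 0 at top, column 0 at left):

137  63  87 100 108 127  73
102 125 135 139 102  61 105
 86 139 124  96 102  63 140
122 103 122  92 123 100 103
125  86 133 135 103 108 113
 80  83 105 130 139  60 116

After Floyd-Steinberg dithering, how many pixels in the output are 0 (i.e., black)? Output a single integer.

(0,0): OLD=137 → NEW=255, ERR=-118
(0,1): OLD=91/8 → NEW=0, ERR=91/8
(0,2): OLD=11773/128 → NEW=0, ERR=11773/128
(0,3): OLD=287211/2048 → NEW=255, ERR=-235029/2048
(0,4): OLD=1893741/32768 → NEW=0, ERR=1893741/32768
(0,5): OLD=79840763/524288 → NEW=255, ERR=-53852677/524288
(0,6): OLD=235399645/8388608 → NEW=0, ERR=235399645/8388608
(1,0): OLD=8609/128 → NEW=0, ERR=8609/128
(1,1): OLD=171879/1024 → NEW=255, ERR=-89241/1024
(1,2): OLD=3434355/32768 → NEW=0, ERR=3434355/32768
(1,3): OLD=21702327/131072 → NEW=255, ERR=-11721033/131072
(1,4): OLD=457222917/8388608 → NEW=0, ERR=457222917/8388608
(1,5): OLD=4135312149/67108864 → NEW=0, ERR=4135312149/67108864
(1,6): OLD=144212919707/1073741824 → NEW=255, ERR=-129591245413/1073741824
(2,0): OLD=1485661/16384 → NEW=0, ERR=1485661/16384
(2,1): OLD=91903695/524288 → NEW=255, ERR=-41789745/524288
(2,2): OLD=836063789/8388608 → NEW=0, ERR=836063789/8388608
(2,3): OLD=8618740741/67108864 → NEW=255, ERR=-8494019579/67108864
(2,4): OLD=37378606613/536870912 → NEW=0, ERR=37378606613/536870912
(2,5): OLD=1606208020231/17179869184 → NEW=0, ERR=1606208020231/17179869184
(2,6): OLD=40417703390881/274877906944 → NEW=255, ERR=-29676162879839/274877906944
(3,0): OLD=1135746701/8388608 → NEW=255, ERR=-1003348339/8388608
(3,1): OLD=3363328905/67108864 → NEW=0, ERR=3363328905/67108864
(3,2): OLD=78575605163/536870912 → NEW=255, ERR=-58326477397/536870912
(3,3): OLD=51967939965/2147483648 → NEW=0, ERR=51967939965/2147483648
(3,4): OLD=45344919298701/274877906944 → NEW=255, ERR=-24748946972019/274877906944
(3,5): OLD=162584010935543/2199023255552 → NEW=0, ERR=162584010935543/2199023255552
(3,6): OLD=3780626513094505/35184372088832 → NEW=0, ERR=3780626513094505/35184372088832
(4,0): OLD=104173781155/1073741824 → NEW=0, ERR=104173781155/1073741824
(4,1): OLD=1997364078535/17179869184 → NEW=0, ERR=1997364078535/17179869184
(4,2): OLD=43316316548617/274877906944 → NEW=255, ERR=-26777549722103/274877906944
(4,3): OLD=167721457589299/2199023255552 → NEW=0, ERR=167721457589299/2199023255552
(4,4): OLD=2174524926362409/17592186044416 → NEW=0, ERR=2174524926362409/17592186044416
(4,5): OLD=112422679140283945/562949953421312 → NEW=255, ERR=-31129558982150615/562949953421312
(4,6): OLD=1143978230757737199/9007199254740992 → NEW=0, ERR=1143978230757737199/9007199254740992
(5,0): OLD=36316227283525/274877906944 → NEW=255, ERR=-33777638987195/274877906944
(5,1): OLD=117359676301719/2199023255552 → NEW=0, ERR=117359676301719/2199023255552
(5,2): OLD=2101800894687825/17592186044416 → NEW=0, ERR=2101800894687825/17592186044416
(5,3): OLD=31411511567822325/140737488355328 → NEW=255, ERR=-4476547962786315/140737488355328
(5,4): OLD=1424129357865375207/9007199254740992 → NEW=255, ERR=-872706452093577753/9007199254740992
(5,5): OLD=2296446427947511927/72057594037927936 → NEW=0, ERR=2296446427947511927/72057594037927936
(5,6): OLD=191588565210621041945/1152921504606846976 → NEW=255, ERR=-102406418464124936935/1152921504606846976
Output grid:
  Row 0: #..#.#.  (4 black, running=4)
  Row 1: .#.#..#  (4 black, running=8)
  Row 2: .#.#..#  (4 black, running=12)
  Row 3: #.#.#..  (4 black, running=16)
  Row 4: ..#..#.  (5 black, running=21)
  Row 5: #..##.#  (3 black, running=24)

Answer: 24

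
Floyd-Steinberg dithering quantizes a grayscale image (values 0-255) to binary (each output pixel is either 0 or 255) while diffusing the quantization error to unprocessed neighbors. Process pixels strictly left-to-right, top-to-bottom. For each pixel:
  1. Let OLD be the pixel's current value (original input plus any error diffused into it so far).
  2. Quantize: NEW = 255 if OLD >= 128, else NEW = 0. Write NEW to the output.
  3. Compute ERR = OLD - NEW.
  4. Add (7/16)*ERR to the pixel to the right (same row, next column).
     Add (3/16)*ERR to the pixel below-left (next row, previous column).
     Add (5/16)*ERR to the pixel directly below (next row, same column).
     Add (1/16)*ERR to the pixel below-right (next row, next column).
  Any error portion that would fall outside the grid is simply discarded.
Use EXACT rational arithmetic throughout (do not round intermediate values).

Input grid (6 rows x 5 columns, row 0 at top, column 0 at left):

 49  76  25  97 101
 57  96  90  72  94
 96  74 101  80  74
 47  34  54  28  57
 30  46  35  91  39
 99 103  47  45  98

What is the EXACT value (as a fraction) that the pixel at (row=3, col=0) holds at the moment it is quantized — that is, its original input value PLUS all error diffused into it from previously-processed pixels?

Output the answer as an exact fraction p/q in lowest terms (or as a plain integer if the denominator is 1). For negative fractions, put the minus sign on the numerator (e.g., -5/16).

(0,0): OLD=49 → NEW=0, ERR=49
(0,1): OLD=1559/16 → NEW=0, ERR=1559/16
(0,2): OLD=17313/256 → NEW=0, ERR=17313/256
(0,3): OLD=518503/4096 → NEW=0, ERR=518503/4096
(0,4): OLD=10248657/65536 → NEW=255, ERR=-6463023/65536
(1,0): OLD=23189/256 → NEW=0, ERR=23189/256
(1,1): OLD=372371/2048 → NEW=255, ERR=-149869/2048
(1,2): OLD=7139727/65536 → NEW=0, ERR=7139727/65536
(1,3): OLD=37999715/262144 → NEW=255, ERR=-28847005/262144
(1,4): OLD=96259273/4194304 → NEW=0, ERR=96259273/4194304
(2,0): OLD=3623681/32768 → NEW=0, ERR=3623681/32768
(2,1): OLD=131702683/1048576 → NEW=0, ERR=131702683/1048576
(2,2): OLD=2764698769/16777216 → NEW=255, ERR=-1513491311/16777216
(2,3): OLD=4632237091/268435456 → NEW=0, ERR=4632237091/268435456
(2,4): OLD=351516873781/4294967296 → NEW=0, ERR=351516873781/4294967296
(3,0): OLD=1763426161/16777216 → NEW=0, ERR=1763426161/16777216
Target (3,0): original=47, with diffused error = 1763426161/16777216

Answer: 1763426161/16777216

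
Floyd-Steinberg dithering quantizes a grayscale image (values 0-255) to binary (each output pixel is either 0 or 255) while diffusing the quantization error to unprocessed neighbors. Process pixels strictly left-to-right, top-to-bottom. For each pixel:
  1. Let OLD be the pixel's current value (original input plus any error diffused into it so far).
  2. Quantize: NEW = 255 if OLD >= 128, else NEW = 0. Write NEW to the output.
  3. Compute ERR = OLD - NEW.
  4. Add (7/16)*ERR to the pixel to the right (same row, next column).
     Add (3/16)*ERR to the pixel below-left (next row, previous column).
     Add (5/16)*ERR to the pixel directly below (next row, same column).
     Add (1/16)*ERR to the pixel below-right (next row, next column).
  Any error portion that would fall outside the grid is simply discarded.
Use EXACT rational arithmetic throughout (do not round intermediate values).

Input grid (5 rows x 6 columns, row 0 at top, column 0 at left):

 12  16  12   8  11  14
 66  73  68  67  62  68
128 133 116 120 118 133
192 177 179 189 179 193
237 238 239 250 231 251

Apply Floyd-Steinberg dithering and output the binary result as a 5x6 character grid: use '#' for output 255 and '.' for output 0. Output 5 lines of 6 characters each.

Answer: ......
..#...
#.#.##
##.##.
######

Derivation:
(0,0): OLD=12 → NEW=0, ERR=12
(0,1): OLD=85/4 → NEW=0, ERR=85/4
(0,2): OLD=1363/64 → NEW=0, ERR=1363/64
(0,3): OLD=17733/1024 → NEW=0, ERR=17733/1024
(0,4): OLD=304355/16384 → NEW=0, ERR=304355/16384
(0,5): OLD=5800501/262144 → NEW=0, ERR=5800501/262144
(1,0): OLD=4719/64 → NEW=0, ERR=4719/64
(1,1): OLD=59721/512 → NEW=0, ERR=59721/512
(1,2): OLD=2134205/16384 → NEW=255, ERR=-2043715/16384
(1,3): OLD=1484569/65536 → NEW=0, ERR=1484569/65536
(1,4): OLD=347904331/4194304 → NEW=0, ERR=347904331/4194304
(1,5): OLD=7540688029/67108864 → NEW=0, ERR=7540688029/67108864
(2,0): OLD=1416499/8192 → NEW=255, ERR=-672461/8192
(2,1): OLD=30082977/262144 → NEW=0, ERR=30082977/262144
(2,2): OLD=582014883/4194304 → NEW=255, ERR=-487532637/4194304
(2,3): OLD=2817959627/33554432 → NEW=0, ERR=2817959627/33554432
(2,4): OLD=218127579233/1073741824 → NEW=255, ERR=-55676585887/1073741824
(2,5): OLD=2587505051319/17179869184 → NEW=255, ERR=-1793361590601/17179869184
(3,0): OLD=787961539/4194304 → NEW=255, ERR=-281585981/4194304
(3,1): OLD=5253453639/33554432 → NEW=255, ERR=-3302926521/33554432
(3,2): OLD=32891301029/268435456 → NEW=0, ERR=32891301029/268435456
(3,3): OLD=4326987132175/17179869184 → NEW=255, ERR=-53879509745/17179869184
(3,4): OLD=20217286230511/137438953472 → NEW=255, ERR=-14829646904849/137438953472
(3,5): OLD=241742893370017/2199023255552 → NEW=0, ERR=241742893370017/2199023255552
(4,0): OLD=106066187341/536870912 → NEW=255, ERR=-30835895219/536870912
(4,1): OLD=1725623845289/8589934592 → NEW=255, ERR=-464809475671/8589934592
(4,2): OLD=67860966521515/274877906944 → NEW=255, ERR=-2232899749205/274877906944
(4,3): OLD=1024273779576567/4398046511104 → NEW=255, ERR=-97228080754953/4398046511104
(4,4): OLD=14638504040705255/70368744177664 → NEW=255, ERR=-3305525724599065/70368744177664
(4,5): OLD=290548280269225201/1125899906842624 → NEW=255, ERR=3443804024356081/1125899906842624
Row 0: ......
Row 1: ..#...
Row 2: #.#.##
Row 3: ##.##.
Row 4: ######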